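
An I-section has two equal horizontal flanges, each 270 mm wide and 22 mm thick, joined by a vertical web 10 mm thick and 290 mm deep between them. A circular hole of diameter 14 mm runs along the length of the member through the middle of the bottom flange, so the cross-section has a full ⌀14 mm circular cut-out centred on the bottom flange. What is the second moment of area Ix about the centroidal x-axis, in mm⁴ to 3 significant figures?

Ix ≈ 3.06 × 10⁸ mm⁴

Decompose the section into non-overlapping parts with the origin at the bottom-left of its bounding rectangle.
Bottom flange: 270 × 22, A = 5 940 mm², y = 11 mm, Ī = 239 580 mm⁴.
Web: 10 × 290, A = 2 900 mm², y = 167 mm, Ī = 20 324 167 mm⁴.
Top flange: 270 × 22, A = 5 940 mm², y = 323 mm, Ī = 239 580 mm⁴.
Hole (subtracted): ⌀14, A = 153.94 mm², y = 11 mm, Ī = 1885.7 mm⁴.
Centroid: ȳ = ΣA·y / ΣA = 168.64 mm.
Transfer each piece to the centroidal x-axis using Ī + A·d² with d = y − 168.64:
  bottom flange: d = -157.64 mm → contributes +147 854 308 mm⁴
  web: d = -1.6419 mm → contributes +20 331 984 mm⁴
  top flange: d = 154.36 mm → contributes +141 768 558 mm⁴
  hole: d = -157.64 mm → contributes −3 827 394 mm⁴
Total I = 306 127 456 mm⁴.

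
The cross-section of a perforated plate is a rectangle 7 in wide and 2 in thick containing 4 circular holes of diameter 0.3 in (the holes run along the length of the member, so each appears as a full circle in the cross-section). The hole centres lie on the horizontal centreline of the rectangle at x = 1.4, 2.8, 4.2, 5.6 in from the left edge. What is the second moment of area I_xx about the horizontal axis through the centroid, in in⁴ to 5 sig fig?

I_xx ≈ 4.6651 in⁴

Break the section into simple shapes (no overlaps), measuring from the bottom-left corner of the bounding box.
Plate: 7 × 2, A = 14 in², y = 1 in, Ī = 4.666667 in⁴.
Hole 1 (subtracted): ⌀0.3, A = 0.07068583 in², y = 1 in, Ī = 0.0003976078 in⁴.
Hole 2 (subtracted): ⌀0.3, A = 0.07068583 in², y = 1 in, Ī = 0.0003976078 in⁴.
Hole 3 (subtracted): ⌀0.3, A = 0.07068583 in², y = 1 in, Ī = 0.0003976078 in⁴.
Hole 4 (subtracted): ⌀0.3, A = 0.07068583 in², y = 1 in, Ī = 0.0003976078 in⁴.
By symmetry the centroid is at mid-height, ȳ = 1 in.
All pieces are centred on the horizontal axis through the centroid, so I = ΣĪ (holes subtracted) = 4.665076 in⁴.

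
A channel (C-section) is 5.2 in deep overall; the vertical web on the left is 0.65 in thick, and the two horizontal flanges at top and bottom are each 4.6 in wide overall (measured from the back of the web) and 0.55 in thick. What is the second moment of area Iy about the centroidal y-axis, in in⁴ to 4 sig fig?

Iy ≈ 15.83 in⁴

Split into non-overlapping primitives; take the origin at the lower-left of the bounding box.
Web: 0.65 × 5.2, A = 3.38 in², x = 0.325 in, Ī = 0.119004 in⁴.
Top flange (beyond web): 3.95 × 0.55, A = 2.1725 in², x = 2.625 in, Ī = 2.8247 in⁴.
Bottom flange (beyond web): 3.95 × 0.55, A = 2.1725 in², x = 2.625 in, Ī = 2.8247 in⁴.
Centroid: x̄ = ΣA·x / ΣA = 1.61866 in.
Transfer each piece to the centroidal y-axis using Ī + A·d² with d = x − 1.61866:
  web: d = -1.29366 in → contributes +5.7756 in⁴
  top flange (beyond web): d = 1.00634 in → contributes +5.02485 in⁴
  bottom flange (beyond web): d = 1.00634 in → contributes +5.02485 in⁴
Total I = 15.8253 in⁴.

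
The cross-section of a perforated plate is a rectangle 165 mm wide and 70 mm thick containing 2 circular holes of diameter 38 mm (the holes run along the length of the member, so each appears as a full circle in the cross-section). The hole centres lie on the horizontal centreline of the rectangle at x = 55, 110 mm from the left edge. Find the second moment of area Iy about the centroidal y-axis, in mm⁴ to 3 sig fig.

Iy ≈ 2.43 × 10⁷ mm⁴

Treat the section as a set of non-overlapping primitives; coordinates are from the bounding-box lower-left.
Plate: 165 × 70, A = 11 550 mm², x = 82.5 mm, Ī = 26 204 063 mm⁴.
Hole 1 (subtracted): ⌀38, A = 1134.1 mm², x = 55 mm, Ī = 102 354 mm⁴.
Hole 2 (subtracted): ⌀38, A = 1134.1 mm², x = 110 mm, Ī = 102 354 mm⁴.
By symmetry the centroid is at mid-width, x̄ = 82.5 mm.
Transfer each piece to the centroidal y-axis using Ī + A·d² with d = x − 82.5:
  plate: d = 0 mm → contributes +26 204 063 mm⁴
  hole 1: d = -27.5 mm → contributes −960 028 mm⁴
  hole 2: d = 27.5 mm → contributes −960 028 mm⁴
Total I = 24 284 006 mm⁴.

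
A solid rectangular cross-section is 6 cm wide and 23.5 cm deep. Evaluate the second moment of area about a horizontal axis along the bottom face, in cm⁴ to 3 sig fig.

I_base ≈ 2.60 × 10⁴ cm⁴

The section: 6 × 23.5, A = 141 cm², y = 11.75 cm, Ī = 6488.9 cm⁴.
Transfer it to a horizontal axis along the bottom face using Ī + A·d² with d = y − 0:
  the section: d = 11.75 cm → contributes +25 956 cm⁴
Total I = 25 956 cm⁴.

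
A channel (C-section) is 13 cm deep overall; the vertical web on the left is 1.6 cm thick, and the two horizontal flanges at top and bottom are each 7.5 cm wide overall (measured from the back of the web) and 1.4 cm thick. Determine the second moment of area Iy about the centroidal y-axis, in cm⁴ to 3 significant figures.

Iy ≈ 182 cm⁴

Split into non-overlapping primitives; take the origin at the lower-left of the bounding box.
Web: 1.6 × 13, A = 20.8 cm², x = 0.8 cm, Ī = 4.4373 cm⁴.
Top flange (beyond web): 5.9 × 1.4, A = 8.26 cm², x = 4.55 cm, Ī = 23.961 cm⁴.
Bottom flange (beyond web): 5.9 × 1.4, A = 8.26 cm², x = 4.55 cm, Ī = 23.961 cm⁴.
Centroid: x̄ = ΣA·x / ΣA = 2.46 cm.
Transfer each piece to the centroidal y-axis using Ī + A·d² with d = x − 2.46:
  web: d = -1.66 cm → contributes +61.752 cm⁴
  top flange (beyond web): d = 2.09 cm → contributes +60.042 cm⁴
  bottom flange (beyond web): d = 2.09 cm → contributes +60.042 cm⁴
Total I = 181.84 cm⁴.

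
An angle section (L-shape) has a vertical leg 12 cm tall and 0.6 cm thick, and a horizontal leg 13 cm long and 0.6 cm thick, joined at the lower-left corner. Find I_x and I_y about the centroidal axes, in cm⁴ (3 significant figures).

I_x ≈ 206 cm⁴, I_y ≈ 250 cm⁴

Treat the section as a set of non-overlapping primitives; coordinates are from the bounding-box lower-left.
Vertical leg: 0.6 × 12, A = 7.2 cm², y = 6 cm, Ī = 86.4 cm⁴.
Horizontal leg (remainder): 12.4 × 0.6, A = 7.44 cm², y = 0.3 cm, Ī = 0.2232 cm⁴.
Centroid: ȳ = ΣA·y / ΣA = 3.1033 cm.
Transfer each piece to the centroidal x-axis using Ī + A·d² with d = y − 3.1033:
  vertical leg: d = 2.8967 cm → contributes +146.82 cm⁴
  horizontal leg (remainder): d = -2.8033 cm → contributes +58.689 cm⁴
Total I = 205.5 cm⁴.
For the y-axis: x̄ = 3.6033 cm.
Repeating about the centroidal y-axis gives I_y = 250.14 cm⁴.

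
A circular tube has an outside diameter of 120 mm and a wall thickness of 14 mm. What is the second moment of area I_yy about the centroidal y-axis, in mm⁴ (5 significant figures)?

I_yy ≈ 6.6622 × 10⁶ mm⁴

Treat the section as a set of non-overlapping primitives; coordinates are from the bounding-box lower-left.
Outer circle: ⌀120, A = 11309.73 mm², x = 60 mm, Ī = 10 178 760 mm⁴.
Bore (subtracted): ⌀92, A = 6647.61 mm², x = 60 mm, Ī = 3 516 586 mm⁴.
By symmetry the centroid is at mid-width, x̄ = 60 mm.
All pieces are centred on the centroidal y-axis, so I = ΣĪ (holes subtracted) = 6 662 174 mm⁴.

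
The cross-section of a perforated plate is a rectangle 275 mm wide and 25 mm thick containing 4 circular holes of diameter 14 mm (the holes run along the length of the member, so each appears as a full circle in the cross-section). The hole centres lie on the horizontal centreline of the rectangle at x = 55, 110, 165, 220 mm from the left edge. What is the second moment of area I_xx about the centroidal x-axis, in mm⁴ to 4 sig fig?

Treat the section as a set of non-overlapping primitives; coordinates are from the bounding-box lower-left.
Plate: 275 × 25, A = 6 875 mm², y = 12.5 mm, Ī = 358 073 mm⁴.
Hole 1 (subtracted): ⌀14, A = 153.938 mm², y = 12.5 mm, Ī = 1885.74 mm⁴.
Hole 2 (subtracted): ⌀14, A = 153.938 mm², y = 12.5 mm, Ī = 1885.74 mm⁴.
Hole 3 (subtracted): ⌀14, A = 153.938 mm², y = 12.5 mm, Ī = 1885.74 mm⁴.
Hole 4 (subtracted): ⌀14, A = 153.938 mm², y = 12.5 mm, Ī = 1885.74 mm⁴.
By symmetry the centroid is at mid-height, ȳ = 12.5 mm.
All pieces are centred on the centroidal x-axis, so I = ΣĪ (holes subtracted) = 350 530 mm⁴.

I_xx ≈ 3.505 × 10⁵ mm⁴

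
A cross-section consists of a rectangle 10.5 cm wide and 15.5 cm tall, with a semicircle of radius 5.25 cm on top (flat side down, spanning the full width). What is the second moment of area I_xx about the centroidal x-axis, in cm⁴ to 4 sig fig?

Split into non-overlapping primitives; take the origin at the lower-left of the bounding box.
Rectangular body: 10.5 × 15.5, A = 162.75 cm², y = 7.75 cm, Ī = 3258.39 cm⁴.
Semicircular cap: semicircle r = 5.25, A = 43.2951 cm², y = 17.7282 cm, Ī = 83.3814 cm⁴.
Centroid: ȳ = ΣA·y / ΣA = 9.84666 cm.
Transfer each piece to the centroidal x-axis using Ī + A·d² with d = y − 9.84666:
  rectangular body: d = -2.09666 cm → contributes +3973.83 cm⁴
  semicircular cap: d = 7.88151 cm → contributes +2772.8 cm⁴
Total I = 6746.63 cm⁴.

I_xx ≈ 6747 cm⁴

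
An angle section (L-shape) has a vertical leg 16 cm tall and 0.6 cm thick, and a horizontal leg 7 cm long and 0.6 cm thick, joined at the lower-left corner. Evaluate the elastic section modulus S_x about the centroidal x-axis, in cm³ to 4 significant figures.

Decompose the section into non-overlapping parts with the origin at the bottom-left of its bounding rectangle.
Vertical leg: 0.6 × 16, A = 9.6 cm², y = 8 cm, Ī = 204.8 cm⁴.
Horizontal leg (remainder): 6.4 × 0.6, A = 3.84 cm², y = 0.3 cm, Ī = 0.1152 cm⁴.
Centroid: ȳ = ΣA·y / ΣA = 5.8 cm.
Transfer each piece to the centroidal x-axis using Ī + A·d² with d = y − 5.8:
  vertical leg: d = 2.2 cm → contributes +251.264 cm⁴
  horizontal leg (remainder): d = -5.5 cm → contributes +116.275 cm⁴
Total I = 367.539 cm⁴.
Extreme fibre distance c = 10.2 cm; S = I/c = 36.0333 cm³.

S_x ≈ 36.03 cm³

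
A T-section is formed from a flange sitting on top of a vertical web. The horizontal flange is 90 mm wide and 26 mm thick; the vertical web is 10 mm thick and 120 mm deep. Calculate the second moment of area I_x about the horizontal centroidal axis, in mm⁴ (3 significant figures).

Treat the section as a set of non-overlapping primitives; coordinates are from the bounding-box lower-left.
Flange: 90 × 26, A = 2 340 mm², y = 133 mm, Ī = 131 820 mm⁴.
Web: 10 × 120, A = 1 200 mm², y = 60 mm, Ī = 1 440 000 mm⁴.
Centroid: ȳ = ΣA·y / ΣA = 108.25 mm.
Transfer each piece to the horizontal centroidal axis using Ī + A·d² with d = y − 108.25:
  flange: d = 24.746 mm → contributes +1 564 725 mm⁴
  web: d = -48.254 mm → contributes +4 234 166 mm⁴
Total I = 5 798 891 mm⁴.

I_x ≈ 5.80 × 10⁶ mm⁴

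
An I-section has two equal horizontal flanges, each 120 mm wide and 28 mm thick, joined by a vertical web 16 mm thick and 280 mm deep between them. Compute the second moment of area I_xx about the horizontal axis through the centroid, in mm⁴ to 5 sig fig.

Decompose the section into non-overlapping parts with the origin at the bottom-left of its bounding rectangle.
Bottom flange: 120 × 28, A = 3 360 mm², y = 14 mm, Ī = 219 520 mm⁴.
Web: 16 × 280, A = 4 480 mm², y = 168 mm, Ī = 29 269 333 mm⁴.
Top flange: 120 × 28, A = 3 360 mm², y = 322 mm, Ī = 219 520 mm⁴.
By symmetry the centroid is at mid-height, ȳ = 168 mm.
Transfer each piece to the horizontal axis through the centroid using Ī + A·d² with d = y − 168:
  bottom flange: d = -154 mm → contributes +79 905 280 mm⁴
  web: d = 0 mm → contributes +29 269 333 mm⁴
  top flange: d = 154 mm → contributes +79 905 280 mm⁴
Total I = 189 079 893 mm⁴.

I_xx ≈ 1.8908 × 10⁸ mm⁴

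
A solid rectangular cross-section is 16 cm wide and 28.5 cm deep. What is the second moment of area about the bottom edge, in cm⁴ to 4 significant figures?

I_base ≈ 1.235 × 10⁵ cm⁴

The section: 16 × 28.5, A = 456 cm², y = 14.25 cm, Ī = 30865.5 cm⁴.
Transfer it to a horizontal axis along the bottom face using Ī + A·d² with d = y − 0:
  the section: d = 14.25 cm → contributes +123 462 cm⁴
Total I = 123 462 cm⁴.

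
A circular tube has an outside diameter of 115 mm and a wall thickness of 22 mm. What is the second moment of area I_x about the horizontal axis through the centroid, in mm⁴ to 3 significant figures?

Decompose the section into non-overlapping parts with the origin at the bottom-left of its bounding rectangle.
Outer circle: ⌀115, A = 10 387 mm², y = 57.5 mm, Ī = 8 585 414 mm⁴.
Bore (subtracted): ⌀71, A = 3959.2 mm², y = 57.5 mm, Ī = 1 247 393 mm⁴.
By symmetry the centroid is at mid-height, ȳ = 57.5 mm.
All pieces are centred on the horizontal axis through the centroid, so I = ΣĪ (holes subtracted) = 7 338 021 mm⁴.

I_x ≈ 7.34 × 10⁶ mm⁴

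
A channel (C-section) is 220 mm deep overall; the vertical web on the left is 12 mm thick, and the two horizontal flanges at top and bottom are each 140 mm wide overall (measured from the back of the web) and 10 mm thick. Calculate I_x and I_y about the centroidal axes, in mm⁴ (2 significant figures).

I_x ≈ 3.9 × 10⁷ mm⁴, I_y ≈ 9.9 × 10⁶ mm⁴

Decompose the section into non-overlapping parts with the origin at the bottom-left of its bounding rectangle.
Web: 12 × 220, A = 2 640 mm², y = 110 mm, Ī = 10 648 000 mm⁴.
Top flange (beyond web): 128 × 10, A = 1 280 mm², y = 215 mm, Ī = 10 667 mm⁴.
Bottom flange (beyond web): 128 × 10, A = 1 280 mm², y = 5 mm, Ī = 10 667 mm⁴.
By symmetry the centroid is at mid-height, ȳ = 110 mm.
Transfer each piece to the centroidal x-axis using Ī + A·d² with d = y − 110:
  web: d = 0 mm → contributes +10 648 000 mm⁴
  top flange (beyond web): d = 105 mm → contributes +14 122 667 mm⁴
  bottom flange (beyond web): d = -105 mm → contributes +14 122 667 mm⁴
Total I = 38 893 333 mm⁴.
For the y-axis: x̄ = 40.46 mm.
Repeating about the centroidal y-axis gives I_y = 9 895 426 mm⁴.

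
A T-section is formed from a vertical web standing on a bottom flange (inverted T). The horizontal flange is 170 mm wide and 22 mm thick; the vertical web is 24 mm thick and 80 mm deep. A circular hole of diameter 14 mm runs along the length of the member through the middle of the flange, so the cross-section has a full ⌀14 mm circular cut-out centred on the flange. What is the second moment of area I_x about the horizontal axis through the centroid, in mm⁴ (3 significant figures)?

I_x ≈ 4.43 × 10⁶ mm⁴

Split into non-overlapping primitives; take the origin at the lower-left of the bounding box.
Flange: 170 × 22, A = 3 740 mm², y = 11 mm, Ī = 150 847 mm⁴.
Web: 24 × 80, A = 1 920 mm², y = 62 mm, Ī = 1 024 000 mm⁴.
Hole (subtracted): ⌀14, A = 153.94 mm², y = 11 mm, Ī = 1885.7 mm⁴.
Centroid: ȳ = ΣA·y / ΣA = 28.784 mm.
Transfer each piece to the horizontal axis through the centroid using Ī + A·d² with d = y − 28.784:
  flange: d = -17.784 mm → contributes +1 333 704 mm⁴
  web: d = 33.216 mm → contributes +3 142 337 mm⁴
  hole: d = -17.784 mm → contributes −50 572 mm⁴
Total I = 4 425 468 mm⁴.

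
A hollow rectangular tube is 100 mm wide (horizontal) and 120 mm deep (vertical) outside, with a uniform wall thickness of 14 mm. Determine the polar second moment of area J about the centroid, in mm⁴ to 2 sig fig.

J ≈ 1.7 × 10⁷ mm⁴

Treat the section as a set of non-overlapping primitives; coordinates are from the bounding-box lower-left.
Outer rectangle: 100 × 120, A = 12 000 mm², y = 60 mm, Ī = 14 400 000 mm⁴.
Inner void (subtracted): 72 × 92, A = 6 624 mm², y = 60 mm, Ī = 4 672 128 mm⁴.
By symmetry the centroid is at mid-height, ȳ = 60 mm.
All pieces are centred on the centroidal x-axis, so I = ΣĪ (holes subtracted) = 9 727 872 mm⁴.
Repeating about the centroidal y-axis gives I_y = 7 138 432 mm⁴.
Polar second moment: J = I_x + I_y = 16 866 304 mm⁴.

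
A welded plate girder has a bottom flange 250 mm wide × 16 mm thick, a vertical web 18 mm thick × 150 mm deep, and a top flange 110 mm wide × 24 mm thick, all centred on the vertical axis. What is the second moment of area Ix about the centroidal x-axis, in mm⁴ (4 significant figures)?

Break the section into simple shapes (no overlaps), measuring from the bottom-left corner of the bounding box.
Bottom plate: 250 × 16, A = 4 000 mm², y = 8 mm, Ī = 85333.3 mm⁴.
Web plate: 18 × 150, A = 2 700 mm², y = 91 mm, Ī = 5 062 500 mm⁴.
Top plate: 110 × 24, A = 2 640 mm², y = 178 mm, Ī = 126 720 mm⁴.
Centroid: ȳ = ΣA·y / ΣA = 80.045 mm.
Transfer each piece to the centroidal x-axis using Ī + A·d² with d = y − 80.045:
  bottom plate: d = -72.045 mm → contributes +20 847 243 mm⁴
  web plate: d = 10.955 mm → contributes +5 386 534 mm⁴
  top plate: d = 97.955 mm → contributes +25 458 017 mm⁴
Total I = 51 691 794 mm⁴.

Ix ≈ 5.169 × 10⁷ mm⁴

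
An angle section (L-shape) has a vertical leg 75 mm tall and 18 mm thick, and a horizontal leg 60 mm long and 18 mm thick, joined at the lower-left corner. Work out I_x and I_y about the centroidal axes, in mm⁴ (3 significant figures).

I_x ≈ 1.05 × 10⁶ mm⁴, I_y ≈ 5.84 × 10⁵ mm⁴

Treat the section as a set of non-overlapping primitives; coordinates are from the bounding-box lower-left.
Vertical leg: 18 × 75, A = 1 350 mm², y = 37.5 mm, Ī = 632 813 mm⁴.
Horizontal leg (remainder): 42 × 18, A = 756 mm², y = 9 mm, Ī = 20 412 mm⁴.
Centroid: ȳ = ΣA·y / ΣA = 27.269 mm.
Transfer each piece to the centroidal x-axis using Ī + A·d² with d = y − 27.269:
  vertical leg: d = 10.231 mm → contributes +774 115 mm⁴
  horizontal leg (remainder): d = -18.269 mm → contributes +272 738 mm⁴
Total I = 1 046 853 mm⁴.
For the y-axis: x̄ = 19.769 mm.
Repeating about the centroidal y-axis gives I_y = 583 736 mm⁴.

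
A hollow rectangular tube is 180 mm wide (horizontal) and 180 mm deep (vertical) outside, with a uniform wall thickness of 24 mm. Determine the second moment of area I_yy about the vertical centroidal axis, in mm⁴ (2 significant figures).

I_yy ≈ 6.2 × 10⁷ mm⁴

Treat the section as a set of non-overlapping primitives; coordinates are from the bounding-box lower-left.
Outer rectangle: 180 × 180, A = 32 400 mm², x = 90 mm, Ī = 87 480 000 mm⁴.
Inner void (subtracted): 132 × 132, A = 17 424 mm², x = 90 mm, Ī = 25 299 648 mm⁴.
By symmetry the centroid is at mid-width, x̄ = 90 mm.
All pieces are centred on the vertical centroidal axis, so I = ΣĪ (holes subtracted) = 62 180 352 mm⁴.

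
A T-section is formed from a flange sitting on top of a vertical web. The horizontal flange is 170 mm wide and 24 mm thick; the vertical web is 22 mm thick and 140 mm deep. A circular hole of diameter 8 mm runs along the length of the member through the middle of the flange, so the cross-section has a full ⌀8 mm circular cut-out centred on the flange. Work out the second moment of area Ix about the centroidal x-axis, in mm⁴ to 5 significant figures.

Ix ≈ 1.6965 × 10⁷ mm⁴

Treat the section as a set of non-overlapping primitives; coordinates are from the bounding-box lower-left.
Flange: 170 × 24, A = 4 080 mm², y = 152 mm, Ī = 195 840 mm⁴.
Web: 22 × 140, A = 3 080 mm², y = 70 mm, Ī = 5 030 667 mm⁴.
Hole (subtracted): ⌀8, A = 50.26548 mm², y = 152 mm, Ī = 201.0619 mm⁴.
Centroid: ȳ = ΣA·y / ΣA = 116.4769 mm.
Transfer each piece to the centroidal x-axis using Ī + A·d² with d = y − 116.4769:
  flange: d = 35.52313 mm → contributes +5 344 362 mm⁴
  web: d = -46.47687 mm → contributes +11 683 774 mm⁴
  hole: d = 35.52313 mm → contributes −63630.7 mm⁴
Total I = 16 964 505 mm⁴.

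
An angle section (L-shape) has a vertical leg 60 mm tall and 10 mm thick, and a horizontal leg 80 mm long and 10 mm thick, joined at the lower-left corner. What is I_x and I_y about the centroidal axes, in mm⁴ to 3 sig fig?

I_x ≈ 3.88 × 10⁵ mm⁴, I_y ≈ 8.08 × 10⁵ mm⁴

Break the section into simple shapes (no overlaps), measuring from the bottom-left corner of the bounding box.
Vertical leg: 10 × 60, A = 600 mm², y = 30 mm, Ī = 180 000 mm⁴.
Horizontal leg (remainder): 70 × 10, A = 700 mm², y = 5 mm, Ī = 5833.3 mm⁴.
Centroid: ȳ = ΣA·y / ΣA = 16.538 mm.
Transfer each piece to the centroidal x-axis using Ī + A·d² with d = y − 16.538:
  vertical leg: d = 13.462 mm → contributes +288 728 mm⁴
  horizontal leg (remainder): d = -11.538 mm → contributes +99 029 mm⁴
Total I = 387 756 mm⁴.
For the y-axis: x̄ = 26.538 mm.
Repeating about the centroidal y-axis gives I_y = 807 756 mm⁴.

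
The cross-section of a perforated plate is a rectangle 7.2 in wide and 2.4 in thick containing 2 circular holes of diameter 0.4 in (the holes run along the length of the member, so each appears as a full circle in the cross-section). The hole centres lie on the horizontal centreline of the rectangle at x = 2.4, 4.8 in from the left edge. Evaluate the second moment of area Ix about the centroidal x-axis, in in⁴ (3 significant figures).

Split into non-overlapping primitives; take the origin at the lower-left of the bounding box.
Plate: 7.2 × 2.4, A = 17.28 in², y = 1.2 in, Ī = 8.2944 in⁴.
Hole 1 (subtracted): ⌀0.4, A = 0.12566 in², y = 1.2 in, Ī = 0.0012566 in⁴.
Hole 2 (subtracted): ⌀0.4, A = 0.12566 in², y = 1.2 in, Ī = 0.0012566 in⁴.
By symmetry the centroid is at mid-height, ȳ = 1.2 in.
All pieces are centred on the centroidal x-axis, so I = ΣĪ (holes subtracted) = 8.2919 in⁴.

Ix ≈ 8.29 in⁴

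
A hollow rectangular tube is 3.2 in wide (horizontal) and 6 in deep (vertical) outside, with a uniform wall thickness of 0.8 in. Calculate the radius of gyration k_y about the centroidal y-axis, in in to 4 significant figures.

Break the section into simple shapes (no overlaps), measuring from the bottom-left corner of the bounding box.
Outer rectangle: 3.2 × 6, A = 19.2 in², x = 1.6 in, Ī = 16.384 in⁴.
Inner void (subtracted): 1.6 × 4.4, A = 7.04 in², x = 1.6 in, Ī = 1.50187 in⁴.
By symmetry the centroid is at mid-width, x̄ = 1.6 in.
All pieces are centred on the centroidal y-axis, so I = ΣĪ (holes subtracted) = 14.8821 in⁴.
Radius of gyration: k = √(I/A) = √(14.8821 / 12.16) = 1.10628 in.

k_y ≈ 1.106 in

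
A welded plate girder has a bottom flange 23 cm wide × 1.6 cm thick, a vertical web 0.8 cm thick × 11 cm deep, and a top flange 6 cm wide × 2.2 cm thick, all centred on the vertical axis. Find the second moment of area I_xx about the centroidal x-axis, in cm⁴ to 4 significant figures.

I_xx ≈ 1781 cm⁴

Break the section into simple shapes (no overlaps), measuring from the bottom-left corner of the bounding box.
Bottom plate: 23 × 1.6, A = 36.8 cm², y = 0.8 cm, Ī = 7.85067 cm⁴.
Web plate: 0.8 × 11, A = 8.8 cm², y = 7.1 cm, Ī = 88.7333 cm⁴.
Top plate: 6 × 2.2, A = 13.2 cm², y = 13.7 cm, Ī = 5.324 cm⁴.
Centroid: ȳ = ΣA·y / ΣA = 4.63878 cm.
Transfer each piece to the centroidal x-axis using Ī + A·d² with d = y − 4.63878:
  bottom plate: d = -3.83878 cm → contributes +550.143 cm⁴
  web plate: d = 2.46122 cm → contributes +142.04 cm⁴
  top plate: d = 9.06122 cm → contributes +1089.12 cm⁴
Total I = 1781.3 cm⁴.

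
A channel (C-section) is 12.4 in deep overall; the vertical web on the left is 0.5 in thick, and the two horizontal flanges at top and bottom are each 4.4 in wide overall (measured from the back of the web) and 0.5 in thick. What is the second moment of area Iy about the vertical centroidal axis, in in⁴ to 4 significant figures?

Break the section into simple shapes (no overlaps), measuring from the bottom-left corner of the bounding box.
Web: 0.5 × 12.4, A = 6.2 in², x = 0.25 in, Ī = 0.129167 in⁴.
Top flange (beyond web): 3.9 × 0.5, A = 1.95 in², x = 2.45 in, Ī = 2.47163 in⁴.
Bottom flange (beyond web): 3.9 × 0.5, A = 1.95 in², x = 2.45 in, Ī = 2.47163 in⁴.
Centroid: x̄ = ΣA·x / ΣA = 1.0995 in.
Transfer each piece to the vertical centroidal axis using Ī + A·d² with d = x − 1.0995:
  web: d = -0.849505 in → contributes +4.60345 in⁴
  top flange (beyond web): d = 1.3505 in → contributes +6.02811 in⁴
  bottom flange (beyond web): d = 1.3505 in → contributes +6.02811 in⁴
Total I = 16.6597 in⁴.

Iy ≈ 16.66 in⁴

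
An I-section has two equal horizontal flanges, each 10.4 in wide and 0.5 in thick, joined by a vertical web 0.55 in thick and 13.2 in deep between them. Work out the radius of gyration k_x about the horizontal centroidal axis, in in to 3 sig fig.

Break the section into simple shapes (no overlaps), measuring from the bottom-left corner of the bounding box.
Bottom flange: 10.4 × 0.5, A = 5.2 in², y = 0.25 in, Ī = 0.10833 in⁴.
Web: 0.55 × 13.2, A = 7.26 in², y = 7.1 in, Ī = 105.42 in⁴.
Top flange: 10.4 × 0.5, A = 5.2 in², y = 13.95 in, Ī = 0.10833 in⁴.
By symmetry the centroid is at mid-height, ȳ = 7.1 in.
Transfer each piece to the horizontal centroidal axis using Ī + A·d² with d = y − 7.1:
  bottom flange: d = -6.85 in → contributes +244.11 in⁴
  web: d = 0 in → contributes +105.42 in⁴
  top flange: d = 6.85 in → contributes +244.11 in⁴
Total I = 593.63 in⁴.
Radius of gyration: k = √(I/A) = √(593.63 / 17.66) = 5.7978 in.

k_x ≈ 5.80 in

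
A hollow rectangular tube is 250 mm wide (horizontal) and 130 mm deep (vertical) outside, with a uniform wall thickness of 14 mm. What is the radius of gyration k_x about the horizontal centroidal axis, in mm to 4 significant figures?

k_x ≈ 51.50 mm

Split into non-overlapping primitives; take the origin at the lower-left of the bounding box.
Outer rectangle: 250 × 130, A = 32 500 mm², y = 65 mm, Ī = 45 770 833 mm⁴.
Inner void (subtracted): 222 × 102, A = 22 644 mm², y = 65 mm, Ī = 19 632 348 mm⁴.
By symmetry the centroid is at mid-height, ȳ = 65 mm.
All pieces are centred on the horizontal centroidal axis, so I = ΣĪ (holes subtracted) = 26 138 485 mm⁴.
Radius of gyration: k = √(I/A) = √(26 138 485 / 9 856) = 51.4979 mm.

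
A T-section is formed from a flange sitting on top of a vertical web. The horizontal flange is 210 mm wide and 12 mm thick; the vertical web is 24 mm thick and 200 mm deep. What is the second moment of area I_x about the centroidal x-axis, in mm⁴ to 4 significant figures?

I_x ≈ 3.460 × 10⁷ mm⁴

Treat the section as a set of non-overlapping primitives; coordinates are from the bounding-box lower-left.
Flange: 210 × 12, A = 2 520 mm², y = 206 mm, Ī = 30 240 mm⁴.
Web: 24 × 200, A = 4 800 mm², y = 100 mm, Ī = 16 000 000 mm⁴.
Centroid: ȳ = ΣA·y / ΣA = 136.492 mm.
Transfer each piece to the centroidal x-axis using Ī + A·d² with d = y − 136.492:
  flange: d = 69.5082 mm → contributes +12 205 341 mm⁴
  web: d = -36.4918 mm → contributes +22 391 928 mm⁴
Total I = 34 597 270 mm⁴.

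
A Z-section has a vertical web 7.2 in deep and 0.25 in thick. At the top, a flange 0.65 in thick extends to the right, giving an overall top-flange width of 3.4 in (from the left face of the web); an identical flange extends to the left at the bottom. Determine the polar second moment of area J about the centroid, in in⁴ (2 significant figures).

J ≈ 67 in⁴

Treat the section as a set of non-overlapping primitives; coordinates are from the bounding-box lower-left.
Web: 0.25 × 7.2, A = 1.8 in², y = 3.6 in, Ī = 7.776 in⁴.
Top flange (beyond web): 3.15 × 0.65, A = 2.048 in², y = 6.875 in, Ī = 0.07209 in⁴.
Bottom flange (beyond web): 3.15 × 0.65, A = 2.048 in², y = 0.325 in, Ī = 0.07209 in⁴.
Centroid: ȳ = ΣA·y / ΣA = 3.6 in.
Transfer each piece to the centroidal x-axis using Ī + A·d² with d = y − 3.6:
  web: d = 0 in → contributes +7.776 in⁴
  top flange (beyond web): d = 3.275 in → contributes +22.03 in⁴
  bottom flange (beyond web): d = -3.275 in → contributes +22.03 in⁴
Total I = 51.84 in⁴.
For the y-axis: x̄ = 3.275 in.
Repeating about the centroidal y-axis gives I_y = 15.23 in⁴.
Polar second moment: J = I_x + I_y = 67.07 in⁴.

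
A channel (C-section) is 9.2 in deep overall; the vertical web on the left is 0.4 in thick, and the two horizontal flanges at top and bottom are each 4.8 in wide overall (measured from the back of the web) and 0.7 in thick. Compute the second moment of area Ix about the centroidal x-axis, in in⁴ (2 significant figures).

Ix ≈ 140 in⁴

Treat the section as a set of non-overlapping primitives; coordinates are from the bounding-box lower-left.
Web: 0.4 × 9.2, A = 3.68 in², y = 4.6 in, Ī = 25.96 in⁴.
Top flange (beyond web): 4.4 × 0.7, A = 3.08 in², y = 8.85 in, Ī = 0.1258 in⁴.
Bottom flange (beyond web): 4.4 × 0.7, A = 3.08 in², y = 0.35 in, Ī = 0.1258 in⁴.
By symmetry the centroid is at mid-height, ȳ = 4.6 in.
Transfer each piece to the centroidal x-axis using Ī + A·d² with d = y − 4.6:
  web: d = 0 in → contributes +25.96 in⁴
  top flange (beyond web): d = 4.25 in → contributes +55.76 in⁴
  bottom flange (beyond web): d = -4.25 in → contributes +55.76 in⁴
Total I = 137.5 in⁴.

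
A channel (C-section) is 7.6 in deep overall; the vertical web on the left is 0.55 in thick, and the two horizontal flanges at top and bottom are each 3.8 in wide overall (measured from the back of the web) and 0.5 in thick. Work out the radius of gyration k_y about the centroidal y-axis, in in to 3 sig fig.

Split into non-overlapping primitives; take the origin at the lower-left of the bounding box.
Web: 0.55 × 7.6, A = 4.18 in², x = 0.275 in, Ī = 0.10537 in⁴.
Top flange (beyond web): 3.25 × 0.5, A = 1.625 in², x = 2.175 in, Ī = 1.4303 in⁴.
Bottom flange (beyond web): 3.25 × 0.5, A = 1.625 in², x = 2.175 in, Ī = 1.4303 in⁴.
Centroid: x̄ = ΣA·x / ΣA = 1.1061 in.
Transfer each piece to the centroidal y-axis using Ī + A·d² with d = x − 1.1061:
  web: d = -0.83109 in → contributes +2.9925 in⁴
  top flange (beyond web): d = 1.0689 in → contributes +3.287 in⁴
  bottom flange (beyond web): d = 1.0689 in → contributes +3.287 in⁴
Total I = 9.5666 in⁴.
Radius of gyration: k = √(I/A) = √(9.5666 / 7.43) = 1.1347 in.

k_y ≈ 1.13 in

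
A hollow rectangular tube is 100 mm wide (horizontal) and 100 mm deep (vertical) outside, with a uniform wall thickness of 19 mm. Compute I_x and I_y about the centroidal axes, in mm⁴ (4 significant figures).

Decompose the section into non-overlapping parts with the origin at the bottom-left of its bounding rectangle.
Outer rectangle: 100 × 100, A = 10 000 mm², y = 50 mm, Ī = 8 333 333 mm⁴.
Inner void (subtracted): 62 × 62, A = 3 844 mm², y = 50 mm, Ī = 1 231 361 mm⁴.
By symmetry the centroid is at mid-height, ȳ = 50 mm.
All pieces are centred on the centroidal x-axis, so I = ΣĪ (holes subtracted) = 7 101 972 mm⁴.
Repeating about the centroidal y-axis gives I_y = 7 101 972 mm⁴.

I_x ≈ 7.102 × 10⁶ mm⁴, I_y ≈ 7.102 × 10⁶ mm⁴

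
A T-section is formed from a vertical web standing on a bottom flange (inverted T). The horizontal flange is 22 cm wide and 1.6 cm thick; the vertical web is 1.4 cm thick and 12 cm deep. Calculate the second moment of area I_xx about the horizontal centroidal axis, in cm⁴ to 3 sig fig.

Treat the section as a set of non-overlapping primitives; coordinates are from the bounding-box lower-left.
Flange: 22 × 1.6, A = 35.2 cm², y = 0.8 cm, Ī = 7.5093 cm⁴.
Web: 1.4 × 12, A = 16.8 cm², y = 7.6 cm, Ī = 201.6 cm⁴.
Centroid: ȳ = ΣA·y / ΣA = 2.9969 cm.
Transfer each piece to the horizontal centroidal axis using Ī + A·d² with d = y − 2.9969:
  flange: d = -2.1969 cm → contributes +177.4 cm⁴
  web: d = 4.6031 cm → contributes +557.56 cm⁴
Total I = 734.96 cm⁴.

I_xx ≈ 735 cm⁴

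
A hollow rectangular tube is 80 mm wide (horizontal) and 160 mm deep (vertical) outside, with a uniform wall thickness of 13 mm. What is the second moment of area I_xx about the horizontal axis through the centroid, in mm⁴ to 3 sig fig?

Break the section into simple shapes (no overlaps), measuring from the bottom-left corner of the bounding box.
Outer rectangle: 80 × 160, A = 12 800 mm², y = 80 mm, Ī = 27 306 667 mm⁴.
Inner void (subtracted): 54 × 134, A = 7 236 mm², y = 80 mm, Ī = 10 827 468 mm⁴.
By symmetry the centroid is at mid-height, ȳ = 80 mm.
All pieces are centred on the horizontal axis through the centroid, so I = ΣĪ (holes subtracted) = 16 479 199 mm⁴.

I_xx ≈ 1.65 × 10⁷ mm⁴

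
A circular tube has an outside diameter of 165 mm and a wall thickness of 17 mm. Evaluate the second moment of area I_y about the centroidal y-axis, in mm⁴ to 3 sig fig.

Break the section into simple shapes (no overlaps), measuring from the bottom-left corner of the bounding box.
Outer circle: ⌀165, A = 21 382 mm², x = 82.5 mm, Ī = 36 383 601 mm⁴.
Bore (subtracted): ⌀131, A = 13 478 mm², x = 82.5 mm, Ī = 14 456 231 mm⁴.
By symmetry the centroid is at mid-width, x̄ = 82.5 mm.
All pieces are centred on the centroidal y-axis, so I = ΣĪ (holes subtracted) = 21 927 370 mm⁴.

I_y ≈ 2.19 × 10⁷ mm⁴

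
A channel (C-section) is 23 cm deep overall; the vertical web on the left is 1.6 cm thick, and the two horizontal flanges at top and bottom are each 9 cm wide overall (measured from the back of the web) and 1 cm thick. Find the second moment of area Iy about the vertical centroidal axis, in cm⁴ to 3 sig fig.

Iy ≈ 289 cm⁴

Break the section into simple shapes (no overlaps), measuring from the bottom-left corner of the bounding box.
Web: 1.6 × 23, A = 36.8 cm², x = 0.8 cm, Ī = 7.8507 cm⁴.
Top flange (beyond web): 7.4 × 1, A = 7.4 cm², x = 5.3 cm, Ī = 33.769 cm⁴.
Bottom flange (beyond web): 7.4 × 1, A = 7.4 cm², x = 5.3 cm, Ī = 33.769 cm⁴.
Centroid: x̄ = ΣA·x / ΣA = 2.0907 cm.
Transfer each piece to the vertical centroidal axis using Ī + A·d² with d = x − 2.0907:
  web: d = -1.2907 cm → contributes +69.156 cm⁴
  top flange (beyond web): d = 3.2093 cm → contributes +109.99 cm⁴
  bottom flange (beyond web): d = 3.2093 cm → contributes +109.99 cm⁴
Total I = 289.13 cm⁴.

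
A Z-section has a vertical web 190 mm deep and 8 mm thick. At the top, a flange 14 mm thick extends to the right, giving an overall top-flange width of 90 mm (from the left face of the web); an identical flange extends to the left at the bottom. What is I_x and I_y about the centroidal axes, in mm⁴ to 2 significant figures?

Decompose the section into non-overlapping parts with the origin at the bottom-left of its bounding rectangle.
Web: 8 × 190, A = 1 520 mm², y = 95 mm, Ī = 4 572 667 mm⁴.
Top flange (beyond web): 82 × 14, A = 1 148 mm², y = 183 mm, Ī = 18 751 mm⁴.
Bottom flange (beyond web): 82 × 14, A = 1 148 mm², y = 7 mm, Ī = 18 751 mm⁴.
Centroid: ȳ = ΣA·y / ΣA = 95 mm.
Transfer each piece to the centroidal x-axis using Ī + A·d² with d = y − 95:
  web: d = 0 mm → contributes +4 572 667 mm⁴
  top flange (beyond web): d = 88 mm → contributes +8 908 863 mm⁴
  bottom flange (beyond web): d = -88 mm → contributes +8 908 863 mm⁴
Total I = 22 390 392 mm⁴.
For the y-axis: x̄ = 86 mm.
Repeating about the centroidal y-axis gives I_y = 5 944 032 mm⁴.

I_x ≈ 2.2 × 10⁷ mm⁴, I_y ≈ 5.9 × 10⁶ mm⁴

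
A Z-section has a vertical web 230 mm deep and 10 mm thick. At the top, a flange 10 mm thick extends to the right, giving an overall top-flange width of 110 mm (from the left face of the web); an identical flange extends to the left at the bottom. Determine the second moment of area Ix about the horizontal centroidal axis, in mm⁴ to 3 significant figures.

Ix ≈ 3.44 × 10⁷ mm⁴

Decompose the section into non-overlapping parts with the origin at the bottom-left of its bounding rectangle.
Web: 10 × 230, A = 2 300 mm², y = 115 mm, Ī = 10 139 167 mm⁴.
Top flange (beyond web): 100 × 10, A = 1 000 mm², y = 225 mm, Ī = 8333.3 mm⁴.
Bottom flange (beyond web): 100 × 10, A = 1 000 mm², y = 5 mm, Ī = 8333.3 mm⁴.
Centroid: ȳ = ΣA·y / ΣA = 115 mm.
Transfer each piece to the horizontal centroidal axis using Ī + A·d² with d = y − 115:
  web: d = 0 mm → contributes +10 139 167 mm⁴
  top flange (beyond web): d = 110 mm → contributes +12 108 333 mm⁴
  bottom flange (beyond web): d = -110 mm → contributes +12 108 333 mm⁴
Total I = 34 355 833 mm⁴.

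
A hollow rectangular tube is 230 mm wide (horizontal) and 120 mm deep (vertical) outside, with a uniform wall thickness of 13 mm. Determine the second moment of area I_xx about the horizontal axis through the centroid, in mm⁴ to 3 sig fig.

Break the section into simple shapes (no overlaps), measuring from the bottom-left corner of the bounding box.
Outer rectangle: 230 × 120, A = 27 600 mm², y = 60 mm, Ī = 33 120 000 mm⁴.
Inner void (subtracted): 204 × 94, A = 19 176 mm², y = 60 mm, Ī = 14 119 928 mm⁴.
By symmetry the centroid is at mid-height, ȳ = 60 mm.
All pieces are centred on the horizontal axis through the centroid, so I = ΣĪ (holes subtracted) = 19 000 072 mm⁴.

I_xx ≈ 1.90 × 10⁷ mm⁴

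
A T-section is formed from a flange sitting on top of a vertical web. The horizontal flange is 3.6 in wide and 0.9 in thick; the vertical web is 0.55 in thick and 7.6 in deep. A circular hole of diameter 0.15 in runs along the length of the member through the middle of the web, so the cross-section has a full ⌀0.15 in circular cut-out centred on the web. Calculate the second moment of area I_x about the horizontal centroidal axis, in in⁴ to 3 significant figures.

Treat the section as a set of non-overlapping primitives; coordinates are from the bounding-box lower-left.
Flange: 3.6 × 0.9, A = 3.24 in², y = 8.05 in, Ī = 0.2187 in⁴.
Web: 0.55 × 7.6, A = 4.18 in², y = 3.8 in, Ī = 20.12 in⁴.
Hole (subtracted): ⌀0.15, A = 0.017671 in², y = 3.8 in, Ī = 0.00002485 in⁴.
Centroid: ȳ = ΣA·y / ΣA = 5.6602 in.
Transfer each piece to the horizontal centroidal axis using Ī + A·d² with d = y − 5.6602:
  flange: d = 2.3898 in → contributes +18.722 in⁴
  web: d = -1.8602 in → contributes +34.584 in⁴
  hole: d = -1.8602 in → contributes −0.061176 in⁴
Total I = 53.246 in⁴.

I_x ≈ 53.2 in⁴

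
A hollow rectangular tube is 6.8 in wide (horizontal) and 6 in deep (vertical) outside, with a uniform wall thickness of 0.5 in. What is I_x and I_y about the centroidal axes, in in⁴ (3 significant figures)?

Decompose the section into non-overlapping parts with the origin at the bottom-left of its bounding rectangle.
Outer rectangle: 6.8 × 6, A = 40.8 in², y = 3 in, Ī = 122.4 in⁴.
Inner void (subtracted): 5.8 × 5, A = 29 in², y = 3 in, Ī = 60.417 in⁴.
By symmetry the centroid is at mid-height, ȳ = 3 in.
All pieces are centred on the centroidal x-axis, so I = ΣĪ (holes subtracted) = 61.983 in⁴.
Repeating about the centroidal y-axis gives I_y = 75.919 in⁴.

I_x ≈ 62.0 in⁴, I_y ≈ 75.9 in⁴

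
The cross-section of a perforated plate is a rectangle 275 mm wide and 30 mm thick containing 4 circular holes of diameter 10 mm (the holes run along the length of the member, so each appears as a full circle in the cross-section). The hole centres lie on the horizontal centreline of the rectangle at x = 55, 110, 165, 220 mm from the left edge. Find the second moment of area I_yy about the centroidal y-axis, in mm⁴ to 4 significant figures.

I_yy ≈ 5.080 × 10⁷ mm⁴

Break the section into simple shapes (no overlaps), measuring from the bottom-left corner of the bounding box.
Plate: 275 × 30, A = 8 250 mm², x = 137.5 mm, Ī = 51 992 188 mm⁴.
Hole 1 (subtracted): ⌀10, A = 78.5398 mm², x = 55 mm, Ī = 490.874 mm⁴.
Hole 2 (subtracted): ⌀10, A = 78.5398 mm², x = 110 mm, Ī = 490.874 mm⁴.
Hole 3 (subtracted): ⌀10, A = 78.5398 mm², x = 165 mm, Ī = 490.874 mm⁴.
Hole 4 (subtracted): ⌀10, A = 78.5398 mm², x = 220 mm, Ī = 490.874 mm⁴.
By symmetry the centroid is at mid-width, x̄ = 137.5 mm.
Transfer each piece to the centroidal y-axis using Ī + A·d² with d = x − 137.5:
  plate: d = 0 mm → contributes +51 992 188 mm⁴
  hole 1: d = -82.5 mm → contributes −535 052 mm⁴
  hole 2: d = -27.5 mm → contributes −59886.6 mm⁴
  hole 3: d = 27.5 mm → contributes −59886.6 mm⁴
  hole 4: d = 82.5 mm → contributes −535 052 mm⁴
Total I = 50 802 309 mm⁴.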